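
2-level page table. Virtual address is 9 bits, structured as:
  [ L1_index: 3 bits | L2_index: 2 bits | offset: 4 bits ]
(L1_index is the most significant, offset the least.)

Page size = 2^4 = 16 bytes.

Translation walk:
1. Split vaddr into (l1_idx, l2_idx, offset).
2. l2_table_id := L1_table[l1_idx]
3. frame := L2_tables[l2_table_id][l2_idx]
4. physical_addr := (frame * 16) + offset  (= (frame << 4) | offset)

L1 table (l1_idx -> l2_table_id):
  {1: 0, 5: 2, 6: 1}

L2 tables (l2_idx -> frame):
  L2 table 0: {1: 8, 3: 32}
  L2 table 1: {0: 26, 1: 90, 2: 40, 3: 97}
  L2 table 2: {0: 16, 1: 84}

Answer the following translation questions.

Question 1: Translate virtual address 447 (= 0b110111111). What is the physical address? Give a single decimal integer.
Answer: 1567

Derivation:
vaddr = 447 = 0b110111111
Split: l1_idx=6, l2_idx=3, offset=15
L1[6] = 1
L2[1][3] = 97
paddr = 97 * 16 + 15 = 1567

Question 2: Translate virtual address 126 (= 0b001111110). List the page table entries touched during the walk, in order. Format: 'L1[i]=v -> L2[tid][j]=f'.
vaddr = 126 = 0b001111110
Split: l1_idx=1, l2_idx=3, offset=14

Answer: L1[1]=0 -> L2[0][3]=32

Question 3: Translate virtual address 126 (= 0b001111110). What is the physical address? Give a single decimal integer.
vaddr = 126 = 0b001111110
Split: l1_idx=1, l2_idx=3, offset=14
L1[1] = 0
L2[0][3] = 32
paddr = 32 * 16 + 14 = 526

Answer: 526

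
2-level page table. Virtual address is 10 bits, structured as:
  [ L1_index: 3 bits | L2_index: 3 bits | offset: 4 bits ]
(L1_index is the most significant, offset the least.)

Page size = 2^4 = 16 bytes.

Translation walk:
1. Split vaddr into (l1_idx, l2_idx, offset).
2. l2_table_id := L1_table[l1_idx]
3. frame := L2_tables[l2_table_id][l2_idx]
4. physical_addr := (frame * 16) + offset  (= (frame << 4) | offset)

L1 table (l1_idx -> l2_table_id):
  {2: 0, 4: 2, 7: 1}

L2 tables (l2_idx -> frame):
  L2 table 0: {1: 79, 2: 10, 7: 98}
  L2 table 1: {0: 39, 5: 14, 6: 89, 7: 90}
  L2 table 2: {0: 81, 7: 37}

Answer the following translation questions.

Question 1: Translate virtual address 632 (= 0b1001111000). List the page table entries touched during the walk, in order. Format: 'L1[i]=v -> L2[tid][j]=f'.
Answer: L1[4]=2 -> L2[2][7]=37

Derivation:
vaddr = 632 = 0b1001111000
Split: l1_idx=4, l2_idx=7, offset=8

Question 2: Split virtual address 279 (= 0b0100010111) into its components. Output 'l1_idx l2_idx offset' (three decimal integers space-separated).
Answer: 2 1 7

Derivation:
vaddr = 279 = 0b0100010111
  top 3 bits -> l1_idx = 2
  next 3 bits -> l2_idx = 1
  bottom 4 bits -> offset = 7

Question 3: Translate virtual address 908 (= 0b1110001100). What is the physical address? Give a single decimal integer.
Answer: 636

Derivation:
vaddr = 908 = 0b1110001100
Split: l1_idx=7, l2_idx=0, offset=12
L1[7] = 1
L2[1][0] = 39
paddr = 39 * 16 + 12 = 636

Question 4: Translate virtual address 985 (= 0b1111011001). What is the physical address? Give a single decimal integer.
vaddr = 985 = 0b1111011001
Split: l1_idx=7, l2_idx=5, offset=9
L1[7] = 1
L2[1][5] = 14
paddr = 14 * 16 + 9 = 233

Answer: 233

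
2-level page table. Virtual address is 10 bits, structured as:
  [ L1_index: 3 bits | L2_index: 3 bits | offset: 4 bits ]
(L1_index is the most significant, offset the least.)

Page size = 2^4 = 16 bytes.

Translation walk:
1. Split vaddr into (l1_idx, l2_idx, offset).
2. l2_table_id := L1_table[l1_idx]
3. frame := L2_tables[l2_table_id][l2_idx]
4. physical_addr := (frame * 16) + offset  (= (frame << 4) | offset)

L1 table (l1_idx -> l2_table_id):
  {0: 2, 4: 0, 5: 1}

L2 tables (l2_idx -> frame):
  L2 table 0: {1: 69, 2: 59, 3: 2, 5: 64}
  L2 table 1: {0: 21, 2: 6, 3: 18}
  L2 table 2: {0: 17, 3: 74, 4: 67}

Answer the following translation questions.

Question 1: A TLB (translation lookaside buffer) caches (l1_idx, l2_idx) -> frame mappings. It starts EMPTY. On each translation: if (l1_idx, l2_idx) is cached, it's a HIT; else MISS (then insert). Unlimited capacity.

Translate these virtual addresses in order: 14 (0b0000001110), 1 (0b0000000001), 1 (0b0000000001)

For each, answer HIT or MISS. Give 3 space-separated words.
vaddr=14: (0,0) not in TLB -> MISS, insert
vaddr=1: (0,0) in TLB -> HIT
vaddr=1: (0,0) in TLB -> HIT

Answer: MISS HIT HIT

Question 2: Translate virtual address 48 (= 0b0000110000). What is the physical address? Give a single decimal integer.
Answer: 1184

Derivation:
vaddr = 48 = 0b0000110000
Split: l1_idx=0, l2_idx=3, offset=0
L1[0] = 2
L2[2][3] = 74
paddr = 74 * 16 + 0 = 1184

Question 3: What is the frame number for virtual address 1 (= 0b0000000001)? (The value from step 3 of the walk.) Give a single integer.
Answer: 17

Derivation:
vaddr = 1: l1_idx=0, l2_idx=0
L1[0] = 2; L2[2][0] = 17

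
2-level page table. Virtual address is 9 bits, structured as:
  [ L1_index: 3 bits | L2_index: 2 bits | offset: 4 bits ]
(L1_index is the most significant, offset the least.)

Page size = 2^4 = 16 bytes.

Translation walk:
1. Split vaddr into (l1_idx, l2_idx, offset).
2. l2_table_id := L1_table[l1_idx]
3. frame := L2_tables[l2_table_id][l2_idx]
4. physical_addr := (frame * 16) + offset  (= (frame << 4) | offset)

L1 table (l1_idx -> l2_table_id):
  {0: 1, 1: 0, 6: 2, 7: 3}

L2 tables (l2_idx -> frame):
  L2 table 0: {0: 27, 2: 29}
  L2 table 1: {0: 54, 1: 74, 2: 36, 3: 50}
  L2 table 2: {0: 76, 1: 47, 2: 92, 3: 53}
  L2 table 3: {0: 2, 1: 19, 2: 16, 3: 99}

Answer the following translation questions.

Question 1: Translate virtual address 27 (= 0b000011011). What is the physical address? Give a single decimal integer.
vaddr = 27 = 0b000011011
Split: l1_idx=0, l2_idx=1, offset=11
L1[0] = 1
L2[1][1] = 74
paddr = 74 * 16 + 11 = 1195

Answer: 1195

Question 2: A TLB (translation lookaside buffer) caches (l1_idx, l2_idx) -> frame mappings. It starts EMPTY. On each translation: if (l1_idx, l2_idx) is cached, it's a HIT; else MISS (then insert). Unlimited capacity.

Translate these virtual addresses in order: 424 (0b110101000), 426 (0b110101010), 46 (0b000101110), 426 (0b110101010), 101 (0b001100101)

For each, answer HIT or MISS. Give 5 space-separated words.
Answer: MISS HIT MISS HIT MISS

Derivation:
vaddr=424: (6,2) not in TLB -> MISS, insert
vaddr=426: (6,2) in TLB -> HIT
vaddr=46: (0,2) not in TLB -> MISS, insert
vaddr=426: (6,2) in TLB -> HIT
vaddr=101: (1,2) not in TLB -> MISS, insert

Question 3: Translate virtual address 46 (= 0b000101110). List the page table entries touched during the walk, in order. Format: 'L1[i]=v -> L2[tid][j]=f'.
vaddr = 46 = 0b000101110
Split: l1_idx=0, l2_idx=2, offset=14

Answer: L1[0]=1 -> L2[1][2]=36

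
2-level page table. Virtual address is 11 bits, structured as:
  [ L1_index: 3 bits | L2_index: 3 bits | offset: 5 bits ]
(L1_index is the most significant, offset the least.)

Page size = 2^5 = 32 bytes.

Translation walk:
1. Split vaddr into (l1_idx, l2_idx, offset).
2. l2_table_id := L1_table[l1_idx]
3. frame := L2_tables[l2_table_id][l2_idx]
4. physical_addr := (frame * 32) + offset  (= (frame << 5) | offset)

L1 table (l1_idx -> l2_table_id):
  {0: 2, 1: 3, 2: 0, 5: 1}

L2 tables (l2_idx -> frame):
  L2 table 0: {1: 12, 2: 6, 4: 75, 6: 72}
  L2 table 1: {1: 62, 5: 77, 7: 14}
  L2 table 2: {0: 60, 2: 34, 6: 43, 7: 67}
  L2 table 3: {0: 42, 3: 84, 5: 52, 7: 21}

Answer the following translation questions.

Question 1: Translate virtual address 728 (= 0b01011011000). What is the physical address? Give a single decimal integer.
vaddr = 728 = 0b01011011000
Split: l1_idx=2, l2_idx=6, offset=24
L1[2] = 0
L2[0][6] = 72
paddr = 72 * 32 + 24 = 2328

Answer: 2328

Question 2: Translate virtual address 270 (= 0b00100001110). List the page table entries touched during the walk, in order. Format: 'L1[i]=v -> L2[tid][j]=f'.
vaddr = 270 = 0b00100001110
Split: l1_idx=1, l2_idx=0, offset=14

Answer: L1[1]=3 -> L2[3][0]=42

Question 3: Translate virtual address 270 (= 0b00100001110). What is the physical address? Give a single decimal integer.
Answer: 1358

Derivation:
vaddr = 270 = 0b00100001110
Split: l1_idx=1, l2_idx=0, offset=14
L1[1] = 3
L2[3][0] = 42
paddr = 42 * 32 + 14 = 1358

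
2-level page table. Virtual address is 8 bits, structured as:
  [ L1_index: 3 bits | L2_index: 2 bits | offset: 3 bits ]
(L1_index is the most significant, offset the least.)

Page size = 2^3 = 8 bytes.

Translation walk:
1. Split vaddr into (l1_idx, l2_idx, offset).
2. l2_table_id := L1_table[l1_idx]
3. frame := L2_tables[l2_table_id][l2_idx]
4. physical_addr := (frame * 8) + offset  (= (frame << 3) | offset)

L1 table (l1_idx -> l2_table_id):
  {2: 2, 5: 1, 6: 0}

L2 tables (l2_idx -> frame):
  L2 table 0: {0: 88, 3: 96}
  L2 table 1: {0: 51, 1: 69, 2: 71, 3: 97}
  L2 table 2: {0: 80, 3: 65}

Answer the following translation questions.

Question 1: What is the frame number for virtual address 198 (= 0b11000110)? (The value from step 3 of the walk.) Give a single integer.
Answer: 88

Derivation:
vaddr = 198: l1_idx=6, l2_idx=0
L1[6] = 0; L2[0][0] = 88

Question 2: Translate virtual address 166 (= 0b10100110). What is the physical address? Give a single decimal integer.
vaddr = 166 = 0b10100110
Split: l1_idx=5, l2_idx=0, offset=6
L1[5] = 1
L2[1][0] = 51
paddr = 51 * 8 + 6 = 414

Answer: 414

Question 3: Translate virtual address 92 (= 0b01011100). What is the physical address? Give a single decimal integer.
vaddr = 92 = 0b01011100
Split: l1_idx=2, l2_idx=3, offset=4
L1[2] = 2
L2[2][3] = 65
paddr = 65 * 8 + 4 = 524

Answer: 524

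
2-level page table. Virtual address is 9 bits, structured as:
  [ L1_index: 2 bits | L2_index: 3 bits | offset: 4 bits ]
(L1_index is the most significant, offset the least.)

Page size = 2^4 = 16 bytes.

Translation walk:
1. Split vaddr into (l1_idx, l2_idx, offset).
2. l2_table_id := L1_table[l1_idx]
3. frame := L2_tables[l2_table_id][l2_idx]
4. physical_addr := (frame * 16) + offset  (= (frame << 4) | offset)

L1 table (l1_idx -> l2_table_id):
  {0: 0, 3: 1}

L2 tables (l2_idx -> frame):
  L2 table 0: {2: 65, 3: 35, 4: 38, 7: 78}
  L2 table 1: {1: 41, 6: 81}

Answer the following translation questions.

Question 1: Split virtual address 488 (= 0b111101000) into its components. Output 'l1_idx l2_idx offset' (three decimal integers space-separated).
vaddr = 488 = 0b111101000
  top 2 bits -> l1_idx = 3
  next 3 bits -> l2_idx = 6
  bottom 4 bits -> offset = 8

Answer: 3 6 8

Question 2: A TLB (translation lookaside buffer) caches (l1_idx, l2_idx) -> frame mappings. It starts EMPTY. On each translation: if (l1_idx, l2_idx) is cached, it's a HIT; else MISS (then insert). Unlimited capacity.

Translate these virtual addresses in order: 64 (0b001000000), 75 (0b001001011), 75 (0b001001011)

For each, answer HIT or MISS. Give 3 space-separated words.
vaddr=64: (0,4) not in TLB -> MISS, insert
vaddr=75: (0,4) in TLB -> HIT
vaddr=75: (0,4) in TLB -> HIT

Answer: MISS HIT HIT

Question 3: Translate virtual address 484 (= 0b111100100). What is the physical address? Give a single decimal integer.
vaddr = 484 = 0b111100100
Split: l1_idx=3, l2_idx=6, offset=4
L1[3] = 1
L2[1][6] = 81
paddr = 81 * 16 + 4 = 1300

Answer: 1300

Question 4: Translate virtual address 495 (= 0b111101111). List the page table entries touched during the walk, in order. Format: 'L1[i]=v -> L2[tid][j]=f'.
Answer: L1[3]=1 -> L2[1][6]=81

Derivation:
vaddr = 495 = 0b111101111
Split: l1_idx=3, l2_idx=6, offset=15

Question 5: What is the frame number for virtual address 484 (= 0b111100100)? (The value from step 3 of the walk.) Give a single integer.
Answer: 81

Derivation:
vaddr = 484: l1_idx=3, l2_idx=6
L1[3] = 1; L2[1][6] = 81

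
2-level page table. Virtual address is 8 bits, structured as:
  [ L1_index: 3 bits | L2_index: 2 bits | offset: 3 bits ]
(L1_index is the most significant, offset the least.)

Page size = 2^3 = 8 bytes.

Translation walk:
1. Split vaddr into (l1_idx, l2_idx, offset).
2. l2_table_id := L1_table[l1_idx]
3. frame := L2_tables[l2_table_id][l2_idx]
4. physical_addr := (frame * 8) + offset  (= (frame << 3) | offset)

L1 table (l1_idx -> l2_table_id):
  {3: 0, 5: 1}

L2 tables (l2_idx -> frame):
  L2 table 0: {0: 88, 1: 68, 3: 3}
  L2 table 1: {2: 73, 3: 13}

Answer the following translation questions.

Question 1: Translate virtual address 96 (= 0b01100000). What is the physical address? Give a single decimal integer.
vaddr = 96 = 0b01100000
Split: l1_idx=3, l2_idx=0, offset=0
L1[3] = 0
L2[0][0] = 88
paddr = 88 * 8 + 0 = 704

Answer: 704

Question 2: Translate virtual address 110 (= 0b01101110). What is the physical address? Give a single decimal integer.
Answer: 550

Derivation:
vaddr = 110 = 0b01101110
Split: l1_idx=3, l2_idx=1, offset=6
L1[3] = 0
L2[0][1] = 68
paddr = 68 * 8 + 6 = 550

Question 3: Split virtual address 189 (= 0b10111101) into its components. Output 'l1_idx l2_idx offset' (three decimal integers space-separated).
Answer: 5 3 5

Derivation:
vaddr = 189 = 0b10111101
  top 3 bits -> l1_idx = 5
  next 2 bits -> l2_idx = 3
  bottom 3 bits -> offset = 5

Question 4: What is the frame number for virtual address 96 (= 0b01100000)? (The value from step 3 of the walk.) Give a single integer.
vaddr = 96: l1_idx=3, l2_idx=0
L1[3] = 0; L2[0][0] = 88

Answer: 88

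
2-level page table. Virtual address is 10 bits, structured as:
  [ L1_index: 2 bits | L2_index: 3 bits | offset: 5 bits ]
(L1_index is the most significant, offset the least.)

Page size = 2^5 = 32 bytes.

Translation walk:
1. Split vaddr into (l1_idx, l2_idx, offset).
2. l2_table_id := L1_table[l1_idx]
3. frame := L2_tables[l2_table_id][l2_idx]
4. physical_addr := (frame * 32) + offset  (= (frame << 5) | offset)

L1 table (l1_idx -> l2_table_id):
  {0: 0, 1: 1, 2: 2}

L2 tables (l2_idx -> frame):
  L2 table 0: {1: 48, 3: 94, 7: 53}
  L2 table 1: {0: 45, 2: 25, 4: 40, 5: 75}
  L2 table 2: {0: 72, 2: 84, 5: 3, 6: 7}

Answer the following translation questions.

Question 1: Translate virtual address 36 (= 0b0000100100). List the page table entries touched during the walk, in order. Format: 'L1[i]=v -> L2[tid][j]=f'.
vaddr = 36 = 0b0000100100
Split: l1_idx=0, l2_idx=1, offset=4

Answer: L1[0]=0 -> L2[0][1]=48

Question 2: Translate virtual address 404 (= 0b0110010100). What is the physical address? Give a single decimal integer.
Answer: 1300

Derivation:
vaddr = 404 = 0b0110010100
Split: l1_idx=1, l2_idx=4, offset=20
L1[1] = 1
L2[1][4] = 40
paddr = 40 * 32 + 20 = 1300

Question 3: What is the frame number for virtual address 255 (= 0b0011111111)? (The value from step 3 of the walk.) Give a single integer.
Answer: 53

Derivation:
vaddr = 255: l1_idx=0, l2_idx=7
L1[0] = 0; L2[0][7] = 53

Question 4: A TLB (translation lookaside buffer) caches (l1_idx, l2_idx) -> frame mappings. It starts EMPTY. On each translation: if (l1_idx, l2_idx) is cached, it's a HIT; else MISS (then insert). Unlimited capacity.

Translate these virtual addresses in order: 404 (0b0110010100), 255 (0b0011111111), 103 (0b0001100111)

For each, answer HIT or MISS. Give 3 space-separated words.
vaddr=404: (1,4) not in TLB -> MISS, insert
vaddr=255: (0,7) not in TLB -> MISS, insert
vaddr=103: (0,3) not in TLB -> MISS, insert

Answer: MISS MISS MISS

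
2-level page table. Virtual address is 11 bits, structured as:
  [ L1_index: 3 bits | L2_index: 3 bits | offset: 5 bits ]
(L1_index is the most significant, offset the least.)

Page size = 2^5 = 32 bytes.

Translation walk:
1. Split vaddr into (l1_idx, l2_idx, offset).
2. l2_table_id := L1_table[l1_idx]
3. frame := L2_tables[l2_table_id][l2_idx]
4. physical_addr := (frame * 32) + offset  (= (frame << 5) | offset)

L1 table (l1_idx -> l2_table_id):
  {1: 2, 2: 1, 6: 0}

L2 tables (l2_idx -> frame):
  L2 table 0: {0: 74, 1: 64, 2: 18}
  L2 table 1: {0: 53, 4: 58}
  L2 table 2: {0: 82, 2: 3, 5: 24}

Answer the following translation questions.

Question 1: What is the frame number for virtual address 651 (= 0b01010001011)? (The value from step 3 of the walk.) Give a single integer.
vaddr = 651: l1_idx=2, l2_idx=4
L1[2] = 1; L2[1][4] = 58

Answer: 58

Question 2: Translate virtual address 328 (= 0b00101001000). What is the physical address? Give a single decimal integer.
vaddr = 328 = 0b00101001000
Split: l1_idx=1, l2_idx=2, offset=8
L1[1] = 2
L2[2][2] = 3
paddr = 3 * 32 + 8 = 104

Answer: 104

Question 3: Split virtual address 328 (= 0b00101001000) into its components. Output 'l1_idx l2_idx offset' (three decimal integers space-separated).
Answer: 1 2 8

Derivation:
vaddr = 328 = 0b00101001000
  top 3 bits -> l1_idx = 1
  next 3 bits -> l2_idx = 2
  bottom 5 bits -> offset = 8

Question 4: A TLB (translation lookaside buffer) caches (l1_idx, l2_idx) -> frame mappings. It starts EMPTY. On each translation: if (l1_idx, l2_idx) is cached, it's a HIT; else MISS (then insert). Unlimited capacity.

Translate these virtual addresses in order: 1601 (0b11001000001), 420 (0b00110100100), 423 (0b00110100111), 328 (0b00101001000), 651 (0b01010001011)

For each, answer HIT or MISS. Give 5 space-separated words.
Answer: MISS MISS HIT MISS MISS

Derivation:
vaddr=1601: (6,2) not in TLB -> MISS, insert
vaddr=420: (1,5) not in TLB -> MISS, insert
vaddr=423: (1,5) in TLB -> HIT
vaddr=328: (1,2) not in TLB -> MISS, insert
vaddr=651: (2,4) not in TLB -> MISS, insert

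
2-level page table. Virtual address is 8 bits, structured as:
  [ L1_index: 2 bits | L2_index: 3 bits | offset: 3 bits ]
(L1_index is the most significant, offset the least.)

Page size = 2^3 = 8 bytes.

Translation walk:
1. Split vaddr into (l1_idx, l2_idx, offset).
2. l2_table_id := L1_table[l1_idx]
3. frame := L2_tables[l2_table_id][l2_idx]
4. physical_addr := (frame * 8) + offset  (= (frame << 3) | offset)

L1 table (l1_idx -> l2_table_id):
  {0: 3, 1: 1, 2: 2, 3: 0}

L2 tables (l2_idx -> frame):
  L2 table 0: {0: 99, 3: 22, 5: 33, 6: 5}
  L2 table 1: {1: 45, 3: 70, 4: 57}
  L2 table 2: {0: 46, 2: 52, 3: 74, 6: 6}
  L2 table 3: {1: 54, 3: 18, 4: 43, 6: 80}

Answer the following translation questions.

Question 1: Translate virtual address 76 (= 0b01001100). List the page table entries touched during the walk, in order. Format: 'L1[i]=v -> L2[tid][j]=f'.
Answer: L1[1]=1 -> L2[1][1]=45

Derivation:
vaddr = 76 = 0b01001100
Split: l1_idx=1, l2_idx=1, offset=4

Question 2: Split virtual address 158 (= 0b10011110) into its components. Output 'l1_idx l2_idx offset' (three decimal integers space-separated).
vaddr = 158 = 0b10011110
  top 2 bits -> l1_idx = 2
  next 3 bits -> l2_idx = 3
  bottom 3 bits -> offset = 6

Answer: 2 3 6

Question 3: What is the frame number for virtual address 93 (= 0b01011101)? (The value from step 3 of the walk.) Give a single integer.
vaddr = 93: l1_idx=1, l2_idx=3
L1[1] = 1; L2[1][3] = 70

Answer: 70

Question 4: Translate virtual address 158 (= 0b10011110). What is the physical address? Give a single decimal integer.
Answer: 598

Derivation:
vaddr = 158 = 0b10011110
Split: l1_idx=2, l2_idx=3, offset=6
L1[2] = 2
L2[2][3] = 74
paddr = 74 * 8 + 6 = 598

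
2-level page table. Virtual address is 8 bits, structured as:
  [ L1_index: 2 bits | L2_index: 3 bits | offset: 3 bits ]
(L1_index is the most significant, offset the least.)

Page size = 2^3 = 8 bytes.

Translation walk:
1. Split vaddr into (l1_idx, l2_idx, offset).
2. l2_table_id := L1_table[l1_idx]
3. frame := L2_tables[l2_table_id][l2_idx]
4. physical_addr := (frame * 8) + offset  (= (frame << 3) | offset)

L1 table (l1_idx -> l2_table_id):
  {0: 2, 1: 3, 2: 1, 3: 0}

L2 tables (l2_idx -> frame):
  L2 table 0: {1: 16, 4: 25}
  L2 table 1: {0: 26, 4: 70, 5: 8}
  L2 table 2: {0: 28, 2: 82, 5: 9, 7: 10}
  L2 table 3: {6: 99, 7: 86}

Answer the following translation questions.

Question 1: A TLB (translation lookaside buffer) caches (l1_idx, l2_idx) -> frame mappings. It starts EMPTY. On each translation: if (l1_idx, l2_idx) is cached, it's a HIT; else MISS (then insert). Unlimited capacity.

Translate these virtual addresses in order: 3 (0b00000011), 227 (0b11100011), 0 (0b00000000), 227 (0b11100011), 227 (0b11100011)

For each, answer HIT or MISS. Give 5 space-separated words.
vaddr=3: (0,0) not in TLB -> MISS, insert
vaddr=227: (3,4) not in TLB -> MISS, insert
vaddr=0: (0,0) in TLB -> HIT
vaddr=227: (3,4) in TLB -> HIT
vaddr=227: (3,4) in TLB -> HIT

Answer: MISS MISS HIT HIT HIT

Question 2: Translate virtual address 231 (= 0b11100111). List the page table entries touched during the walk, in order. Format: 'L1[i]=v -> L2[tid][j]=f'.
Answer: L1[3]=0 -> L2[0][4]=25

Derivation:
vaddr = 231 = 0b11100111
Split: l1_idx=3, l2_idx=4, offset=7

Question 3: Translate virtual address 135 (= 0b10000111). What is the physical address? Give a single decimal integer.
vaddr = 135 = 0b10000111
Split: l1_idx=2, l2_idx=0, offset=7
L1[2] = 1
L2[1][0] = 26
paddr = 26 * 8 + 7 = 215

Answer: 215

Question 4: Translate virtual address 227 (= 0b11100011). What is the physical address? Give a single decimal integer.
Answer: 203

Derivation:
vaddr = 227 = 0b11100011
Split: l1_idx=3, l2_idx=4, offset=3
L1[3] = 0
L2[0][4] = 25
paddr = 25 * 8 + 3 = 203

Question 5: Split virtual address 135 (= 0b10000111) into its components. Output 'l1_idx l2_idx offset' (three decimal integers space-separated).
Answer: 2 0 7

Derivation:
vaddr = 135 = 0b10000111
  top 2 bits -> l1_idx = 2
  next 3 bits -> l2_idx = 0
  bottom 3 bits -> offset = 7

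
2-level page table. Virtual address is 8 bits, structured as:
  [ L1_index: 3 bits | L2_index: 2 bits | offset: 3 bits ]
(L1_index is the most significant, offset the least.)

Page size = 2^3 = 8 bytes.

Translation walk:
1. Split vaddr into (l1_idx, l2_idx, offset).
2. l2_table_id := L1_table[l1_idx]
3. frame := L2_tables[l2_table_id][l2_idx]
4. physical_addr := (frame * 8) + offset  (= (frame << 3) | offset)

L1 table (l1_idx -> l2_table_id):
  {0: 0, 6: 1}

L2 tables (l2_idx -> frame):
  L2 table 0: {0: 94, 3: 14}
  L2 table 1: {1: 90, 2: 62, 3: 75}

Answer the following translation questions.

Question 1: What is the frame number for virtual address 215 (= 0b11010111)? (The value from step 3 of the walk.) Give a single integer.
Answer: 62

Derivation:
vaddr = 215: l1_idx=6, l2_idx=2
L1[6] = 1; L2[1][2] = 62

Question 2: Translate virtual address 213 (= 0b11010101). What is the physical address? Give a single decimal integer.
vaddr = 213 = 0b11010101
Split: l1_idx=6, l2_idx=2, offset=5
L1[6] = 1
L2[1][2] = 62
paddr = 62 * 8 + 5 = 501

Answer: 501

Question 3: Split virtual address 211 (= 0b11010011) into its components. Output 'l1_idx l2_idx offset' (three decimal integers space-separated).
vaddr = 211 = 0b11010011
  top 3 bits -> l1_idx = 6
  next 2 bits -> l2_idx = 2
  bottom 3 bits -> offset = 3

Answer: 6 2 3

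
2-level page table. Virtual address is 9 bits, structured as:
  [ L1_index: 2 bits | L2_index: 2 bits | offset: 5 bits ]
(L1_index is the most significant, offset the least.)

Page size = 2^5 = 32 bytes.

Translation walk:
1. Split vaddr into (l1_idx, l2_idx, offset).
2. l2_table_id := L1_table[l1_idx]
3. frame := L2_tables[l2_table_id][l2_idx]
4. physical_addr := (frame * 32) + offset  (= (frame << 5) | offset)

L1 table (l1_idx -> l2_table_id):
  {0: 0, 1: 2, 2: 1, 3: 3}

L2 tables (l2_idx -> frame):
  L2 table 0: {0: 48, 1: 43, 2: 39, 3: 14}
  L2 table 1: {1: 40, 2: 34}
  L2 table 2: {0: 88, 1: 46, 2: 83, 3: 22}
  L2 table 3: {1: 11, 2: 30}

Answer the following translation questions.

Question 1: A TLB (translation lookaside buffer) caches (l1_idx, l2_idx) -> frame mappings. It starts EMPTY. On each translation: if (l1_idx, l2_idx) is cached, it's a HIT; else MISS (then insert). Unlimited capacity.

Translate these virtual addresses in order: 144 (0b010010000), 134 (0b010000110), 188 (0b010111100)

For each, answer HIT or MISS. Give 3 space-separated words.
Answer: MISS HIT MISS

Derivation:
vaddr=144: (1,0) not in TLB -> MISS, insert
vaddr=134: (1,0) in TLB -> HIT
vaddr=188: (1,1) not in TLB -> MISS, insert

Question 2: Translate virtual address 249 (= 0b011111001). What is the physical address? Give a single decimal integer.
vaddr = 249 = 0b011111001
Split: l1_idx=1, l2_idx=3, offset=25
L1[1] = 2
L2[2][3] = 22
paddr = 22 * 32 + 25 = 729

Answer: 729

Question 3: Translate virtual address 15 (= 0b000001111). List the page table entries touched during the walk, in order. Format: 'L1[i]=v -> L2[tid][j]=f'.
Answer: L1[0]=0 -> L2[0][0]=48

Derivation:
vaddr = 15 = 0b000001111
Split: l1_idx=0, l2_idx=0, offset=15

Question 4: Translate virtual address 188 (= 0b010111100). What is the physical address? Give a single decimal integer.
vaddr = 188 = 0b010111100
Split: l1_idx=1, l2_idx=1, offset=28
L1[1] = 2
L2[2][1] = 46
paddr = 46 * 32 + 28 = 1500

Answer: 1500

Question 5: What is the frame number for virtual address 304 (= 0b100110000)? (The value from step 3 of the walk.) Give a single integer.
Answer: 40

Derivation:
vaddr = 304: l1_idx=2, l2_idx=1
L1[2] = 1; L2[1][1] = 40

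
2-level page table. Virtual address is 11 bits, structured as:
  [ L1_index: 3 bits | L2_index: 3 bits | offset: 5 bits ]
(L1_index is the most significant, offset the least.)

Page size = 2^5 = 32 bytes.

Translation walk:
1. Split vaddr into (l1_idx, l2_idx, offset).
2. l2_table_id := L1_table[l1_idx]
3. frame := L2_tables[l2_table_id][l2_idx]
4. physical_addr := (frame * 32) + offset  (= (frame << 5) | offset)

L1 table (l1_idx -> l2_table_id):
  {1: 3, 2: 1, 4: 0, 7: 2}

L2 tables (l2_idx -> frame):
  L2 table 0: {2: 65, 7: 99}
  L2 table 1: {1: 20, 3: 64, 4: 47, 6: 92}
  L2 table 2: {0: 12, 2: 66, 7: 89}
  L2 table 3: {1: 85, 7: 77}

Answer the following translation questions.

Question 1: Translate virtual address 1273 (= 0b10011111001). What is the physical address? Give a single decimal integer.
Answer: 3193

Derivation:
vaddr = 1273 = 0b10011111001
Split: l1_idx=4, l2_idx=7, offset=25
L1[4] = 0
L2[0][7] = 99
paddr = 99 * 32 + 25 = 3193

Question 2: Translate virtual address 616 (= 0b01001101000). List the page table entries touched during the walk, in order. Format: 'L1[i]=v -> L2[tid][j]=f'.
vaddr = 616 = 0b01001101000
Split: l1_idx=2, l2_idx=3, offset=8

Answer: L1[2]=1 -> L2[1][3]=64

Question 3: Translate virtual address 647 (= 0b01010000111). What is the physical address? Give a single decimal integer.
Answer: 1511

Derivation:
vaddr = 647 = 0b01010000111
Split: l1_idx=2, l2_idx=4, offset=7
L1[2] = 1
L2[1][4] = 47
paddr = 47 * 32 + 7 = 1511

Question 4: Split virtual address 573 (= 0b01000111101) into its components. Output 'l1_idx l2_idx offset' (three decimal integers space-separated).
vaddr = 573 = 0b01000111101
  top 3 bits -> l1_idx = 2
  next 3 bits -> l2_idx = 1
  bottom 5 bits -> offset = 29

Answer: 2 1 29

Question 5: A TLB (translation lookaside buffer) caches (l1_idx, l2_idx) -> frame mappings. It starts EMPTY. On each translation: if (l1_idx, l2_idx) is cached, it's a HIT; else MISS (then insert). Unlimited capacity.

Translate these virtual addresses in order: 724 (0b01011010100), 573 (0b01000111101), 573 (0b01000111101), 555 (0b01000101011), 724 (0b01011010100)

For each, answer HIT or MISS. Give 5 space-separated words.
vaddr=724: (2,6) not in TLB -> MISS, insert
vaddr=573: (2,1) not in TLB -> MISS, insert
vaddr=573: (2,1) in TLB -> HIT
vaddr=555: (2,1) in TLB -> HIT
vaddr=724: (2,6) in TLB -> HIT

Answer: MISS MISS HIT HIT HIT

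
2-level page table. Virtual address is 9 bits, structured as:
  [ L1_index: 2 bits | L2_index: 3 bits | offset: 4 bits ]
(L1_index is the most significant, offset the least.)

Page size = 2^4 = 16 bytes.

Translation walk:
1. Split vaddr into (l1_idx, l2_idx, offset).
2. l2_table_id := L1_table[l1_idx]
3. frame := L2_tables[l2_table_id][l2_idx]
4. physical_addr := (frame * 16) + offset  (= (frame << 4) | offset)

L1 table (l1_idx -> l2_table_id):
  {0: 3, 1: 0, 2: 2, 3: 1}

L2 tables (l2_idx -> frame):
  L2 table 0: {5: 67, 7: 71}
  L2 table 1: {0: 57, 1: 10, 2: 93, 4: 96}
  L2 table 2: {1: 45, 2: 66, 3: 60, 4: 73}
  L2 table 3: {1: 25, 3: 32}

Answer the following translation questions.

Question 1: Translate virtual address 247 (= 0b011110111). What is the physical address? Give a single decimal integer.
vaddr = 247 = 0b011110111
Split: l1_idx=1, l2_idx=7, offset=7
L1[1] = 0
L2[0][7] = 71
paddr = 71 * 16 + 7 = 1143

Answer: 1143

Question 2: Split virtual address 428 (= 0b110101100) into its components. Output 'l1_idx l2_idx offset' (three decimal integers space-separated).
Answer: 3 2 12

Derivation:
vaddr = 428 = 0b110101100
  top 2 bits -> l1_idx = 3
  next 3 bits -> l2_idx = 2
  bottom 4 bits -> offset = 12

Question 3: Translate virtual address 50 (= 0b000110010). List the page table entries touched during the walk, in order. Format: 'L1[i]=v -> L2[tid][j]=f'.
vaddr = 50 = 0b000110010
Split: l1_idx=0, l2_idx=3, offset=2

Answer: L1[0]=3 -> L2[3][3]=32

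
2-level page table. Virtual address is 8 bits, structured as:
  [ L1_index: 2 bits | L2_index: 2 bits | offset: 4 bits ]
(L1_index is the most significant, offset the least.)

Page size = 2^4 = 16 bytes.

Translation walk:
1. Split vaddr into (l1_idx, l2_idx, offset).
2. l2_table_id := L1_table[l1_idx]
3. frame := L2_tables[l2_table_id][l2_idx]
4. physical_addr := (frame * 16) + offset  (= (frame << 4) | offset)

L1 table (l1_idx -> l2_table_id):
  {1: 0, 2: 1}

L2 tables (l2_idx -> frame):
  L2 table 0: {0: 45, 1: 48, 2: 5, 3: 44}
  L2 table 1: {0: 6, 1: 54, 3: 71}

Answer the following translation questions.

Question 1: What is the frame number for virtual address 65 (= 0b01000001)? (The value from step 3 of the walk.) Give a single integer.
vaddr = 65: l1_idx=1, l2_idx=0
L1[1] = 0; L2[0][0] = 45

Answer: 45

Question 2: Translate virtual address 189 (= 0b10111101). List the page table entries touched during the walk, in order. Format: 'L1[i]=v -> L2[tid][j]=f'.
Answer: L1[2]=1 -> L2[1][3]=71

Derivation:
vaddr = 189 = 0b10111101
Split: l1_idx=2, l2_idx=3, offset=13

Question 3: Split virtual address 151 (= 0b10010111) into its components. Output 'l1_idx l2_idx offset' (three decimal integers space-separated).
Answer: 2 1 7

Derivation:
vaddr = 151 = 0b10010111
  top 2 bits -> l1_idx = 2
  next 2 bits -> l2_idx = 1
  bottom 4 bits -> offset = 7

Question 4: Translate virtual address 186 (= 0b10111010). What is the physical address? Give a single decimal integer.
Answer: 1146

Derivation:
vaddr = 186 = 0b10111010
Split: l1_idx=2, l2_idx=3, offset=10
L1[2] = 1
L2[1][3] = 71
paddr = 71 * 16 + 10 = 1146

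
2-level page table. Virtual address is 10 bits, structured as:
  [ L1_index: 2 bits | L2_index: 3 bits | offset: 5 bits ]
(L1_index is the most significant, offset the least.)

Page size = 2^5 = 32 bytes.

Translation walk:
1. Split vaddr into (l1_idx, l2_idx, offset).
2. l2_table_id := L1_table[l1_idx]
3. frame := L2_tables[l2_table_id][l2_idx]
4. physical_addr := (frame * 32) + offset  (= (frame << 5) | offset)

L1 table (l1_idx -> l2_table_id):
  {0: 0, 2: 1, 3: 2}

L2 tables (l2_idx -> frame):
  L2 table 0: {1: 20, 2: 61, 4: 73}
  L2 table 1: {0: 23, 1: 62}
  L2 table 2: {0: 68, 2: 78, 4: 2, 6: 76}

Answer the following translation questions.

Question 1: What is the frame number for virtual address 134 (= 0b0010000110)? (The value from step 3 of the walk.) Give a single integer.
vaddr = 134: l1_idx=0, l2_idx=4
L1[0] = 0; L2[0][4] = 73

Answer: 73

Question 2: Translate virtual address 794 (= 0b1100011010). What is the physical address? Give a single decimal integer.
vaddr = 794 = 0b1100011010
Split: l1_idx=3, l2_idx=0, offset=26
L1[3] = 2
L2[2][0] = 68
paddr = 68 * 32 + 26 = 2202

Answer: 2202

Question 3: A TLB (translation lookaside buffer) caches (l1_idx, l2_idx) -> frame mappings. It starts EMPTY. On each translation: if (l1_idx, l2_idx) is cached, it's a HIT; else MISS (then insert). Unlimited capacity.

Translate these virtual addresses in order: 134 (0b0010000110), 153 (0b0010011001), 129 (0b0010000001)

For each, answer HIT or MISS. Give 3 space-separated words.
Answer: MISS HIT HIT

Derivation:
vaddr=134: (0,4) not in TLB -> MISS, insert
vaddr=153: (0,4) in TLB -> HIT
vaddr=129: (0,4) in TLB -> HIT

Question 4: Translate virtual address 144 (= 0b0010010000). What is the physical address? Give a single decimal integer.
vaddr = 144 = 0b0010010000
Split: l1_idx=0, l2_idx=4, offset=16
L1[0] = 0
L2[0][4] = 73
paddr = 73 * 32 + 16 = 2352

Answer: 2352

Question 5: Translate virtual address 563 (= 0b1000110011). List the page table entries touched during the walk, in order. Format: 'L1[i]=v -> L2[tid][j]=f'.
Answer: L1[2]=1 -> L2[1][1]=62

Derivation:
vaddr = 563 = 0b1000110011
Split: l1_idx=2, l2_idx=1, offset=19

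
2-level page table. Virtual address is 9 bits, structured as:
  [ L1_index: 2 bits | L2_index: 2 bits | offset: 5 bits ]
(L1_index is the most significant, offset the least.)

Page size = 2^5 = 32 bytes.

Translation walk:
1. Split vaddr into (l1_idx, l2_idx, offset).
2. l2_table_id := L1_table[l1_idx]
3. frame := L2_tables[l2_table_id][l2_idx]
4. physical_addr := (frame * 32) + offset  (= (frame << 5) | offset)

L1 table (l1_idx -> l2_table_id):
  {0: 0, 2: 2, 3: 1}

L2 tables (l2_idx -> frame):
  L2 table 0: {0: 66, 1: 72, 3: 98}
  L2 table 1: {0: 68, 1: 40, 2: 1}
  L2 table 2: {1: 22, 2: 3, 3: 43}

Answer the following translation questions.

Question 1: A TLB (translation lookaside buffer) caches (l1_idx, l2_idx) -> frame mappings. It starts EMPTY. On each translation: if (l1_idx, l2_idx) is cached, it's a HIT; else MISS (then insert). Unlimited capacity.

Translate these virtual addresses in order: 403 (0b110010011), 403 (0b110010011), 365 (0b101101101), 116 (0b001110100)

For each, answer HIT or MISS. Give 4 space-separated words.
vaddr=403: (3,0) not in TLB -> MISS, insert
vaddr=403: (3,0) in TLB -> HIT
vaddr=365: (2,3) not in TLB -> MISS, insert
vaddr=116: (0,3) not in TLB -> MISS, insert

Answer: MISS HIT MISS MISS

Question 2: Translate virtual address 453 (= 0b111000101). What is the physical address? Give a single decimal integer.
vaddr = 453 = 0b111000101
Split: l1_idx=3, l2_idx=2, offset=5
L1[3] = 1
L2[1][2] = 1
paddr = 1 * 32 + 5 = 37

Answer: 37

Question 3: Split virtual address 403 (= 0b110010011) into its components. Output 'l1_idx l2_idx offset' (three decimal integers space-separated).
vaddr = 403 = 0b110010011
  top 2 bits -> l1_idx = 3
  next 2 bits -> l2_idx = 0
  bottom 5 bits -> offset = 19

Answer: 3 0 19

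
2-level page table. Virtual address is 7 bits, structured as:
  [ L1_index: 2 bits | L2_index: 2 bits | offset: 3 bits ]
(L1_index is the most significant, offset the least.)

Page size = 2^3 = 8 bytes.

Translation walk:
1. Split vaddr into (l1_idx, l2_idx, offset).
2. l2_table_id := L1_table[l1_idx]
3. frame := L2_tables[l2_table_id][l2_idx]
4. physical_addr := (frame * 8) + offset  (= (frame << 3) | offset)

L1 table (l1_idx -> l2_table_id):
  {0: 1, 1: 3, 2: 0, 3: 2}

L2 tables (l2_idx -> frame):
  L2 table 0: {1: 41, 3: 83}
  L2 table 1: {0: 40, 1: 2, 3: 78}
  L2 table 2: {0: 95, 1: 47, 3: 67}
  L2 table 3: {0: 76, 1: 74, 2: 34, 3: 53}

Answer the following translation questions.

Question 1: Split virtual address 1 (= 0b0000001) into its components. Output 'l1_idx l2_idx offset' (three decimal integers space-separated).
Answer: 0 0 1

Derivation:
vaddr = 1 = 0b0000001
  top 2 bits -> l1_idx = 0
  next 2 bits -> l2_idx = 0
  bottom 3 bits -> offset = 1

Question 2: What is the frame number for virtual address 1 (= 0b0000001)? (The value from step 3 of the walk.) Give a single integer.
Answer: 40

Derivation:
vaddr = 1: l1_idx=0, l2_idx=0
L1[0] = 1; L2[1][0] = 40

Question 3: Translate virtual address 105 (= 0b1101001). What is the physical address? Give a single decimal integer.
Answer: 377

Derivation:
vaddr = 105 = 0b1101001
Split: l1_idx=3, l2_idx=1, offset=1
L1[3] = 2
L2[2][1] = 47
paddr = 47 * 8 + 1 = 377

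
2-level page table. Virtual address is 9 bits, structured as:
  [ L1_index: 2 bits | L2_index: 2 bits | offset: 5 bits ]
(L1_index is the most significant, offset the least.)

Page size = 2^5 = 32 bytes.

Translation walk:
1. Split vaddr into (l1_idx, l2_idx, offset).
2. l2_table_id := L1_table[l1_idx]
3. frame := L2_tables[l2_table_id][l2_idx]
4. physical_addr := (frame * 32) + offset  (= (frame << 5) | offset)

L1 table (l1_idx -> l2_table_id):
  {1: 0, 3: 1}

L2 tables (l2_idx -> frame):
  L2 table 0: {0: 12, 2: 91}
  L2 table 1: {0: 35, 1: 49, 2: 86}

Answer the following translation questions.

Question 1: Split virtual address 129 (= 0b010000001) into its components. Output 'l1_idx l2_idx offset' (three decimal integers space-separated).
Answer: 1 0 1

Derivation:
vaddr = 129 = 0b010000001
  top 2 bits -> l1_idx = 1
  next 2 bits -> l2_idx = 0
  bottom 5 bits -> offset = 1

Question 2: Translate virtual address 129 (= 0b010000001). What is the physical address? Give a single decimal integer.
Answer: 385

Derivation:
vaddr = 129 = 0b010000001
Split: l1_idx=1, l2_idx=0, offset=1
L1[1] = 0
L2[0][0] = 12
paddr = 12 * 32 + 1 = 385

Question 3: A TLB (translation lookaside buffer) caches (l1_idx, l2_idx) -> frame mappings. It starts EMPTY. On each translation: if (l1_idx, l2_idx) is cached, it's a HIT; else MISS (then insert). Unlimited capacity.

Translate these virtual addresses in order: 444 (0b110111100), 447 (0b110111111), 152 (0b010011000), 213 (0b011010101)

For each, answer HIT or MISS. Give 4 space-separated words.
vaddr=444: (3,1) not in TLB -> MISS, insert
vaddr=447: (3,1) in TLB -> HIT
vaddr=152: (1,0) not in TLB -> MISS, insert
vaddr=213: (1,2) not in TLB -> MISS, insert

Answer: MISS HIT MISS MISS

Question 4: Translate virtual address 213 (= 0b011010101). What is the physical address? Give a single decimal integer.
Answer: 2933

Derivation:
vaddr = 213 = 0b011010101
Split: l1_idx=1, l2_idx=2, offset=21
L1[1] = 0
L2[0][2] = 91
paddr = 91 * 32 + 21 = 2933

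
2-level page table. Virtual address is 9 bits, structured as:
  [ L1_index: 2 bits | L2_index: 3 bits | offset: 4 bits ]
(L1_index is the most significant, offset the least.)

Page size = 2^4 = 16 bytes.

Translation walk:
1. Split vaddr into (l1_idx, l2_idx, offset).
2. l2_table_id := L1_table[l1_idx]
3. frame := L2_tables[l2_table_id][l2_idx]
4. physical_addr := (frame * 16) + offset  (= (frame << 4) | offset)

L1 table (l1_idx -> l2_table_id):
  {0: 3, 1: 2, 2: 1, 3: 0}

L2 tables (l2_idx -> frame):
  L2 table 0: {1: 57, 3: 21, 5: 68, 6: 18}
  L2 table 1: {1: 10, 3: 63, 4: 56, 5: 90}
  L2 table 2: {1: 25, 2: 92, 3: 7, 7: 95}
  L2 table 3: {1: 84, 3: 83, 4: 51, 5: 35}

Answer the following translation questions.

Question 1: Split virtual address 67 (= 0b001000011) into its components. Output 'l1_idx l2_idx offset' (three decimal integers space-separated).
Answer: 0 4 3

Derivation:
vaddr = 67 = 0b001000011
  top 2 bits -> l1_idx = 0
  next 3 bits -> l2_idx = 4
  bottom 4 bits -> offset = 3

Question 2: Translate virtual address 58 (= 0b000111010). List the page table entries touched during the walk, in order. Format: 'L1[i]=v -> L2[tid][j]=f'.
Answer: L1[0]=3 -> L2[3][3]=83

Derivation:
vaddr = 58 = 0b000111010
Split: l1_idx=0, l2_idx=3, offset=10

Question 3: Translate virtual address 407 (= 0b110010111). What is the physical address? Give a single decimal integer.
vaddr = 407 = 0b110010111
Split: l1_idx=3, l2_idx=1, offset=7
L1[3] = 0
L2[0][1] = 57
paddr = 57 * 16 + 7 = 919

Answer: 919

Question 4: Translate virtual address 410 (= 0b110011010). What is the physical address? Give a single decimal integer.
Answer: 922

Derivation:
vaddr = 410 = 0b110011010
Split: l1_idx=3, l2_idx=1, offset=10
L1[3] = 0
L2[0][1] = 57
paddr = 57 * 16 + 10 = 922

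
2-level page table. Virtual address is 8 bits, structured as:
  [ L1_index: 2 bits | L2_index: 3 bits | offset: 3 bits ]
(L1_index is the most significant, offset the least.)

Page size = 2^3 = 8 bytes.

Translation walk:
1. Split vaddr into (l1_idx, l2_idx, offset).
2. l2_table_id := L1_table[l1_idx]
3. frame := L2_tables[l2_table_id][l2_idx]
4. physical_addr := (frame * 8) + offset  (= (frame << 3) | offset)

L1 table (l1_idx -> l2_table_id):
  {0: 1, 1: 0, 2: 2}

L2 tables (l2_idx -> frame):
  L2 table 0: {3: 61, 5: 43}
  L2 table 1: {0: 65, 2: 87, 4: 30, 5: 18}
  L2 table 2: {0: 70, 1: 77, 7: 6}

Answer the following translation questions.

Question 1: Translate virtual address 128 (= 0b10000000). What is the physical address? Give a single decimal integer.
Answer: 560

Derivation:
vaddr = 128 = 0b10000000
Split: l1_idx=2, l2_idx=0, offset=0
L1[2] = 2
L2[2][0] = 70
paddr = 70 * 8 + 0 = 560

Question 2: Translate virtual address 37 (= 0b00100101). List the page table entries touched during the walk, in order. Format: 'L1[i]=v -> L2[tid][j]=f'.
vaddr = 37 = 0b00100101
Split: l1_idx=0, l2_idx=4, offset=5

Answer: L1[0]=1 -> L2[1][4]=30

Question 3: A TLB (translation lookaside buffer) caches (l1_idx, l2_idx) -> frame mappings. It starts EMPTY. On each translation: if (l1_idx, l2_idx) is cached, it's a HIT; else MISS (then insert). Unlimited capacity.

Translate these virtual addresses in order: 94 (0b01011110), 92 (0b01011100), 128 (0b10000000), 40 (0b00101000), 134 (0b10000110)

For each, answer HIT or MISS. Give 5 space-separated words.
Answer: MISS HIT MISS MISS HIT

Derivation:
vaddr=94: (1,3) not in TLB -> MISS, insert
vaddr=92: (1,3) in TLB -> HIT
vaddr=128: (2,0) not in TLB -> MISS, insert
vaddr=40: (0,5) not in TLB -> MISS, insert
vaddr=134: (2,0) in TLB -> HIT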